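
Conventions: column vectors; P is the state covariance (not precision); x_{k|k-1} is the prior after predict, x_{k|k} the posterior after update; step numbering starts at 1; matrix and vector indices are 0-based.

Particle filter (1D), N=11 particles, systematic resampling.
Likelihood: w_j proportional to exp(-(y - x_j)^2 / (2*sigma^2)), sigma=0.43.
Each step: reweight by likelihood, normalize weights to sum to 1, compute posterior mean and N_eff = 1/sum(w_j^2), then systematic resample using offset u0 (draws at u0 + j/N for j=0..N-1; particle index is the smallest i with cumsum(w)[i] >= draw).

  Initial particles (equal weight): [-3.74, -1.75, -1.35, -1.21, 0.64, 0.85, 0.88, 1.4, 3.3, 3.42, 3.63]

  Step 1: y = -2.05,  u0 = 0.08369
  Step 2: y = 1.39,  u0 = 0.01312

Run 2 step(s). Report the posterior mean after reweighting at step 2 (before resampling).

step 1: w=[0.0004, 0.6541, 0.2218, 0.1238, 0.0000, 0.0000, 0.0000, 0.0000, 0.0000, 0.0000, 0.0000]  mean=-1.5952  Neff=2.0312  idx=[1, 1, 1, 1, 1, 1, 1, 2, 2, 3, 3]
step 2: w=[0.0001, 0.0001, 0.0001, 0.0001, 0.0001, 0.0001, 0.0001, 0.0584, 0.0584, 0.4412, 0.4412]  mean=-1.2267  Neff=2.5242  idx=[7, 8, 9, 9, 9, 9, 9, 10, 10, 10, 10]

post_mean = -1.2267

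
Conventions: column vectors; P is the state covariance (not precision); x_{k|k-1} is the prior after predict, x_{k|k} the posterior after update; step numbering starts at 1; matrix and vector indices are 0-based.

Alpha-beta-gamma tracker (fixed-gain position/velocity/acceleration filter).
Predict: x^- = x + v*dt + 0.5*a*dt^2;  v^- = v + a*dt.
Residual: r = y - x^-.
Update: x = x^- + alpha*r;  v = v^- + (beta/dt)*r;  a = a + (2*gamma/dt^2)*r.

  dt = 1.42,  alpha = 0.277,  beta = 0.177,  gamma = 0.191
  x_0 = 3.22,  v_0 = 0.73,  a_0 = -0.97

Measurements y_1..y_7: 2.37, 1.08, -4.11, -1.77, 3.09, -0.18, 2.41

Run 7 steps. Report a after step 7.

a_post = 4.5828

step 1: x_pred=3.2786  r=-0.9086  x^+=3.0270  v^+=-0.7607  a^+=-1.1421
step 2: x_pred=0.7953  r=0.2847  x^+=0.8742  v^+=-2.3470  a^+=-1.0882
step 3: x_pred=-3.5557  r=-0.5543  x^+=-3.7093  v^+=-3.9614  a^+=-1.1932
step 4: x_pred=-10.5374  r=8.7674  x^+=-8.1088  v^+=-4.5629  a^+=0.4677
step 5: x_pred=-14.1165  r=17.2065  x^+=-9.3503  v^+=-1.7539  a^+=3.7275
step 6: x_pred=-8.0829  r=7.9029  x^+=-5.8938  v^+=4.5241  a^+=5.2246
step 7: x_pred=5.7979  r=-3.3879  x^+=4.8595  v^+=11.5208  a^+=4.5828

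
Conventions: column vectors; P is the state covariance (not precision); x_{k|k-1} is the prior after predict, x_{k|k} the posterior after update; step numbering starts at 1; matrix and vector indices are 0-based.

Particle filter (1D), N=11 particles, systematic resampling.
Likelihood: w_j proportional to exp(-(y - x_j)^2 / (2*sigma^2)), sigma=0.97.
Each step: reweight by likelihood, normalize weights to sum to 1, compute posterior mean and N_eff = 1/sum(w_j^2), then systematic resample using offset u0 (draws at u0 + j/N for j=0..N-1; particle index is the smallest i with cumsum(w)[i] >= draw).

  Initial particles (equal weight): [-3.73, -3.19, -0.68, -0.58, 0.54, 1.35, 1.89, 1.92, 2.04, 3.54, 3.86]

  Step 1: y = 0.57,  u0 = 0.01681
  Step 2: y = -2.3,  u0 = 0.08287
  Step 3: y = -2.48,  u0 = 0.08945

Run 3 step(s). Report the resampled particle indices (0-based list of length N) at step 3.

resampled_idx = [0, 1, 2, 3, 4, 5, 6, 6, 7, 8, 10]

step 1: w=[0.0000, 0.0001, 0.1159, 0.1317, 0.2658, 0.1925, 0.1054, 0.1010, 0.0843, 0.0024, 0.0008]  mean=0.8246  Neff=5.9920  idx=[2, 2, 3, 4, 4, 4, 5, 5, 6, 7, 8]
step 2: w=[0.3321, 0.3321, 0.2781, 0.0184, 0.0184, 0.0184, 0.0011, 0.0011, 0.0001, 0.0001, 0.0001]  mean=-0.5794  Neff=3.3460  idx=[0, 0, 0, 1, 1, 1, 1, 2, 2, 2, 5]
step 3: w=[0.1052, 0.1052, 0.1052, 0.1052, 0.1052, 0.1052, 0.1052, 0.0864, 0.0864, 0.0864, 0.0046]  mean=-0.6484  Neff=10.0161  idx=[0, 1, 2, 3, 4, 5, 6, 6, 7, 8, 10]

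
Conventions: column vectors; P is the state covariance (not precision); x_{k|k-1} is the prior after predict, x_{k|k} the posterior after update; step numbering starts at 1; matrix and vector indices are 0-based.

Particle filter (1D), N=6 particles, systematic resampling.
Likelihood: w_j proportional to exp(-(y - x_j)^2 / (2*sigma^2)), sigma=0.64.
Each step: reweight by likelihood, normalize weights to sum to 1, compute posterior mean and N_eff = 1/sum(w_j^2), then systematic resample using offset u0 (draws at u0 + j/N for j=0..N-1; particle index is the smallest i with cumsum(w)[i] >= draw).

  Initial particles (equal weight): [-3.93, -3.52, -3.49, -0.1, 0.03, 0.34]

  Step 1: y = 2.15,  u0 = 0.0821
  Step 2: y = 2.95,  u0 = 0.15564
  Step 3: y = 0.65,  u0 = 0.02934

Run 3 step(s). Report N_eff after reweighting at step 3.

step 1: w=[0.0000, 0.0000, 0.0000, 0.0844, 0.1688, 0.7468]  mean=0.2506  Neff=1.6853  idx=[3, 4, 5, 5, 5, 5]
step 2: w=[0.0115, 0.0296, 0.2397, 0.2397, 0.2397, 0.2397]  mean=0.3258  Neff=4.3308  idx=[2, 3, 3, 4, 5, 5]
step 3: w=[0.1667, 0.1667, 0.1667, 0.1667, 0.1667, 0.1667]  mean=0.3400  Neff=6.0000  idx=[0, 1, 2, 3, 4, 5]

N_eff = 6.0000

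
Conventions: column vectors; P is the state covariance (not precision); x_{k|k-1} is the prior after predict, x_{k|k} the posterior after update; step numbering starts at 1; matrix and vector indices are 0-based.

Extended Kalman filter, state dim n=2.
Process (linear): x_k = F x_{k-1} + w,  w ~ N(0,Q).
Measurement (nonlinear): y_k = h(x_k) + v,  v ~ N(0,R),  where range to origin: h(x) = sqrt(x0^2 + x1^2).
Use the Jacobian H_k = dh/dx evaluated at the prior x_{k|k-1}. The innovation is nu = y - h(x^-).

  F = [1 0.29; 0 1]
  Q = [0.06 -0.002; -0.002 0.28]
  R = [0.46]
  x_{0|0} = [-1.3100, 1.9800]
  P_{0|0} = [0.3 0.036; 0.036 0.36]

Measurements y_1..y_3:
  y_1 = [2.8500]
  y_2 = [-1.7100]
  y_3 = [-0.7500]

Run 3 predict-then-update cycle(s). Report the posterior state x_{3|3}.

step 1: x^-=[-0.7358, 1.9800]  P^-=[0.4112 0.1384; 0.1384 0.6400]  H_jac=[-0.3483 0.9374]  S=[0.9818]  K=[-0.0137; 0.5619]  nu=[0.7377]  x^+=[-0.7459, 2.3945]  P^+=[0.4110 0.1460; 0.1460 0.3300]
step 2: x^-=[-0.0515, 2.3945]  P^-=[0.5834 0.2397; 0.2397 0.6100]  H_jac=[-0.0215 0.9998]  S=[1.0597]  K=[0.2143; 0.5706]  nu=[-4.1051]  x^+=[-0.9312, 0.0520]  P^+=[0.5347 0.1101; 0.1101 0.2649]
step 3: x^-=[-0.9161, 0.0520]  P^-=[0.6809 0.1849; 0.1849 0.5449]  H_jac=[-0.9984 0.0566]  S=[1.1195]  K=[-0.5978; -0.1373]  nu=[-1.6676]  x^+=[0.0809, 0.2810]  P^+=[0.2807 0.0930; 0.0930 0.5238]

x_post = [0.0809, 0.2810]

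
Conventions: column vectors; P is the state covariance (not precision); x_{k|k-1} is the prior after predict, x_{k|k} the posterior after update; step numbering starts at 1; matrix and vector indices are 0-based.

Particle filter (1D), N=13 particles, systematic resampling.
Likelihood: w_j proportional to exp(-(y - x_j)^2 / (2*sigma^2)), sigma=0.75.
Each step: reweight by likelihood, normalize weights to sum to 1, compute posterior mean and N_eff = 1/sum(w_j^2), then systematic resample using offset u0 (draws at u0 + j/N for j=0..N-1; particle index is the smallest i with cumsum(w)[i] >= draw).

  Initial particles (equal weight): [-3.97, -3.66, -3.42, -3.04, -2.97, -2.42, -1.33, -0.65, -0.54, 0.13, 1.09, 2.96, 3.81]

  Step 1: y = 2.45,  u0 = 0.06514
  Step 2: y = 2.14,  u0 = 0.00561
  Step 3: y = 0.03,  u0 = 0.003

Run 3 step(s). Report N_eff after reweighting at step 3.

N_eff = 2.0291

step 1: w=[0.0000, 0.0000, 0.0000, 0.0000, 0.0000, 0.0000, 0.0000, 0.0002, 0.0003, 0.0070, 0.1625, 0.6675, 0.1625]  mean=2.7727  Neff=2.0063  idx=[10, 10, 11, 11, 11, 11, 11, 11, 11, 11, 11, 12, 12]
step 2: w=[0.0639, 0.0639, 0.0937, 0.0937, 0.0937, 0.0937, 0.0937, 0.0937, 0.0937, 0.0937, 0.0937, 0.0143, 0.0143]  mean=2.7451  Neff=11.4092  idx=[0, 1, 2, 3, 3, 4, 5, 6, 7, 8, 8, 9, 10]
step 3: w=[0.4964, 0.4964, 0.0007, 0.0007, 0.0007, 0.0007, 0.0007, 0.0007, 0.0007, 0.0007, 0.0007, 0.0007, 0.0007]  mean=1.1034  Neff=2.0291  idx=[0, 0, 0, 0, 0, 0, 0, 1, 1, 1, 1, 1, 1]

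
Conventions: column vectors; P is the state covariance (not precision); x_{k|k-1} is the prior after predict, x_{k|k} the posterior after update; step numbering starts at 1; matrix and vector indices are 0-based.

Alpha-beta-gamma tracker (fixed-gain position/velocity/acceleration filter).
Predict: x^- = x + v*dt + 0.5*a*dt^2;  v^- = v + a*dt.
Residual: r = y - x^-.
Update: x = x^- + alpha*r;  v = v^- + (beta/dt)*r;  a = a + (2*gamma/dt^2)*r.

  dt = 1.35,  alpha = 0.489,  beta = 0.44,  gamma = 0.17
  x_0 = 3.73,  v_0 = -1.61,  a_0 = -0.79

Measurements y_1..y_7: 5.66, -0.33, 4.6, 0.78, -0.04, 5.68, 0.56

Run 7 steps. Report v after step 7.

v_post = 0.5216

step 1: x_pred=0.8366  r=4.8234  x^+=3.1952  v^+=-1.1044  a^+=0.1098
step 2: x_pred=1.8044  r=-2.1344  x^+=0.7607  v^+=-1.6518  a^+=-0.2883
step 3: x_pred=-1.7320  r=6.3320  x^+=1.3643  v^+=0.0227  a^+=0.8929
step 4: x_pred=2.2087  r=-1.4287  x^+=1.5101  v^+=0.7625  a^+=0.6264
step 5: x_pred=3.1103  r=-3.1503  x^+=1.5698  v^+=0.5814  a^+=0.0387
step 6: x_pred=2.3900  r=3.2900  x^+=3.9988  v^+=1.7060  a^+=0.6525
step 7: x_pred=6.8964  r=-6.3364  x^+=3.7979  v^+=0.5216  a^+=-0.5296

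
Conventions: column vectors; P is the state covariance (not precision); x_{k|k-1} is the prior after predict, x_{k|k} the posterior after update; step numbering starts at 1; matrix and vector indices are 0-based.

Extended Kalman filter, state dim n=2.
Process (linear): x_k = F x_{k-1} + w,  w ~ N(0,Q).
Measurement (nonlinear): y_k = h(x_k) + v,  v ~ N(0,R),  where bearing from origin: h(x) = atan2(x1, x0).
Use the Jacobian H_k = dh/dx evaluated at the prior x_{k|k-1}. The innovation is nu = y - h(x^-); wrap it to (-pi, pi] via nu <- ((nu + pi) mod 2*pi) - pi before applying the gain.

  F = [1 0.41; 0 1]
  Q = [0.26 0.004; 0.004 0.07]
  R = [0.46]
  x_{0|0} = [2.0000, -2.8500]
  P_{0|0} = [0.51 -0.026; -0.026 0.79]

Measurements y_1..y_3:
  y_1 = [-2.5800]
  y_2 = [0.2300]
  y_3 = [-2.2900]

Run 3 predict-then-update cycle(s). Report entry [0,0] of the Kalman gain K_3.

step 1: x^-=[0.8315, -2.8500]  P^-=[0.8815 0.3019; 0.3019 0.8600]  H_jac=[0.3234 0.0943]  S=[0.5782]  K=[0.5422; 0.3091]  nu=[-1.2931]  x^+=[0.1304, -3.2497]  P^+=[0.7115 0.2050; 0.2050 0.8047]
step 2: x^-=[-1.2020, -3.2497]  P^-=[1.2749 0.5389; 0.5389 0.8747]  H_jac=[0.2707 -0.1001]  S=[0.5330]  K=[0.5462; 0.1094]  nu=[2.1551]  x^+=[-0.0248, -3.0140]  P^+=[1.1158 0.5071; 0.5071 0.8684]
step 3: x^-=[-1.2605, -3.0140]  P^-=[1.9376 0.8671; 0.8671 0.9384]  H_jac=[0.2824 -0.1181]  S=[0.5698]  K=[0.7806; 0.2353]  nu=[-0.3231]  x^+=[-1.5127, -3.0900]  P^+=[1.5904 0.7625; 0.7625 0.9068]

K[0,0] = 0.7806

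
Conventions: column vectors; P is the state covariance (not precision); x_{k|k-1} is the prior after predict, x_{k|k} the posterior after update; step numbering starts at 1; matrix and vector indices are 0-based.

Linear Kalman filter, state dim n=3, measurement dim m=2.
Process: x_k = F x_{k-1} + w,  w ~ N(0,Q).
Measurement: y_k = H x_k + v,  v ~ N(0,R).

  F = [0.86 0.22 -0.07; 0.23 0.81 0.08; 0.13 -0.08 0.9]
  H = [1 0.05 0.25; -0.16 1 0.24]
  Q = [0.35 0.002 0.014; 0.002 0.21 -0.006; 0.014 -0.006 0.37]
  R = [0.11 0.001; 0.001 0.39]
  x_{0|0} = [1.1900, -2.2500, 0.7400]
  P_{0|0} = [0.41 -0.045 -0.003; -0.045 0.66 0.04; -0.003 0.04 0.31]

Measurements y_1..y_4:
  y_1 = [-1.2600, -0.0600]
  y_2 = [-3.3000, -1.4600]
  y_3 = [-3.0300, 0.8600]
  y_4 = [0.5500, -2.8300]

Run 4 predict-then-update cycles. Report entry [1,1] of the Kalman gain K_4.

K[1,1] = 0.4061

step 1: x^-=[0.4766, -1.4896, 1.0007]  P^-=[0.6688 0.1636 0.0364; 0.1636 0.6550 0.0102; 0.0364 0.0102 0.6267]  S=[0.8544 0.1366; 0.1366 1.0479]  K=[0.8099 -0.0432; 0.1394 0.5842; 0.2072 0.1207]  nu=[-1.9123, 1.2657]  x^+=[-1.1268, -1.0168, 0.7571]  P^+=[0.1160 0.0298 -0.1137; 0.0298 0.2585 -0.1072; -0.1137 -0.1072 0.5679]
step 2: x^-=[-1.2458, -1.0222, 0.6163]  P^-=[0.4793 0.0883 -0.1234; 0.0883 0.3824 -0.0780; -0.1234 -0.0780 0.8219]  S=[0.5869 0.0352; 0.0352 0.7758]  K=[0.7753 -0.0584; 0.1231 0.4450; 0.1228 0.1736]  nu=[-2.1572, -0.7850]  x^+=[-2.8723, -1.6371, 0.2150]  P^+=[0.1272 0.0406 -0.1759; 0.0406 0.2160 -0.1495; -0.1759 -0.1495 0.7881]
step 3: x^-=[-2.8454, -1.9695, -0.0489]  P^-=[0.4995 0.0881 -0.1918; 0.0881 0.3528 -0.1022; -0.1918 -0.1022 0.9915]  S=[0.5827 0.0205; 0.0205 0.7502]  K=[0.7850 -0.0719; 0.1231 0.4154; 0.0797 0.2197]  nu=[-0.0739, 2.3859]  x^+=[-3.0749, -0.9874, 0.4695]  P^+=[0.1389 0.0477 -0.2198; 0.0477 0.2124 -0.1776; -0.2198 -0.1776 0.9508]
step 4: x^-=[-2.8945, -1.4695, 0.1018]  P^-=[0.5176 0.0930 -0.2403; 0.0930 0.3495 -0.1191; -0.2403 -0.1191 1.1170]  S=[0.5845 0.0157; 0.0157 0.7486]  K=[0.7929 -0.0800; 0.1272 0.4061; 0.0497 0.2493]  nu=[3.4925, -1.8481]  x^+=[0.0228, -1.7757, -0.1854]  P^+=[0.1473 0.0535 -0.2515; 0.0535 0.2149 -0.1994; -0.2515 -0.1994 1.0686]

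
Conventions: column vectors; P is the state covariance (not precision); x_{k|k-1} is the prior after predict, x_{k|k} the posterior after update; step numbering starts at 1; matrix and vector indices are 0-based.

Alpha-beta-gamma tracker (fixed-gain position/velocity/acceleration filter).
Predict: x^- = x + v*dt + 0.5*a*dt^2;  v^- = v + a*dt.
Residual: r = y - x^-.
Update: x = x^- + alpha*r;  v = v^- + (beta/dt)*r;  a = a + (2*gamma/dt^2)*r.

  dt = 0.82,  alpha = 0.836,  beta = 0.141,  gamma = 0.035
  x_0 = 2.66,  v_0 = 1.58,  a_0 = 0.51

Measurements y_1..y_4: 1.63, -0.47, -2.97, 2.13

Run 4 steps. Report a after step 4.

step 1: x_pred=4.1271  r=-2.4971  x^+=2.0395  v^+=1.5688  a^+=0.2500
step 2: x_pred=3.4100  r=-3.8800  x^+=0.1663  v^+=1.1067  a^+=-0.1539
step 3: x_pred=1.0221  r=-3.9921  x^+=-2.3153  v^+=0.2941  a^+=-0.5695
step 4: x_pred=-2.2656  r=4.3956  x^+=1.4091  v^+=0.5829  a^+=-0.1119

a_post = -0.1119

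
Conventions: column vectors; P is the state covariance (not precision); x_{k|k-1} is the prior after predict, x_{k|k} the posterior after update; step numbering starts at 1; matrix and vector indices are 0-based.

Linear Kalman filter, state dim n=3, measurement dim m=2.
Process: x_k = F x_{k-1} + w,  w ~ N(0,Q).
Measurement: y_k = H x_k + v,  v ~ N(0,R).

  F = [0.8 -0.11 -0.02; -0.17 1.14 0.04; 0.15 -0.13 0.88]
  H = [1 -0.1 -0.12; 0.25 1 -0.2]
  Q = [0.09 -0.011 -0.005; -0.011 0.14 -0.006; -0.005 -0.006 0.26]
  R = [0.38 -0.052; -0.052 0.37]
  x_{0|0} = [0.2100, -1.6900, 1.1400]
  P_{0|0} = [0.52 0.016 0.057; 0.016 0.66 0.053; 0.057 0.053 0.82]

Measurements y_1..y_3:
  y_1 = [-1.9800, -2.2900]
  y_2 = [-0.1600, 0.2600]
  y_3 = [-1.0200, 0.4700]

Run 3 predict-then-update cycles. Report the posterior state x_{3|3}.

step 1: x^-=[0.3311, -1.9167, 1.2544]  P^-=[0.4267 -0.1497 0.0854; -0.1497 1.0119 -0.0404; 0.0854 -0.0404 0.9202]  S=[0.8385 -0.1860; -0.1860 1.3782]  K=[0.5204 0.0266; -0.1394 0.6941; -0.0594 -0.1554]  nu=[-2.3522, -0.2052]  x^+=[-0.8985, -1.7311, 1.4261]  P^+=[0.2038 -0.0478 0.1017; -0.0478 0.2956 0.0976; 0.1017 0.0976 0.8874]
step 2: x^-=[-0.5569, -1.7637, 1.3452]  P^-=[0.2299 -0.1200 0.0760; -0.1200 0.5575 0.0498; 0.0760 0.0498 0.9631]  S=[0.6364 -0.1666; -0.1666 0.8928]  K=[0.3607 -0.0198; -0.1407 0.5534; -0.1119 -0.1595]  nu=[0.3819, 2.4320]  x^+=[-0.4671, -0.4717, 0.9145]  P^+=[0.1444 -0.0443 0.0896; -0.0443 0.2455 0.1121; 0.0896 0.1121 0.9384]
step 3: x^-=[-0.3401, -0.4218, 0.7960]  P^-=[0.1912 -0.1032 0.0569; -0.1032 0.4909 0.0774; 0.0569 0.0774 0.9938]  S=[0.5993 -0.1509; -0.1509 0.8244]  K=[0.3192 -0.0226; -0.1387 0.5200; -0.1569 -0.1587]  nu=[-0.6265, 1.1360]  x^+=[-0.5658, 0.2559, 0.7140]  P^+=[0.1275 -0.0415 0.0769; -0.0415 0.2347 0.1234; 0.0769 0.1234 0.9658]

x_post = [-0.5658, 0.2559, 0.7140]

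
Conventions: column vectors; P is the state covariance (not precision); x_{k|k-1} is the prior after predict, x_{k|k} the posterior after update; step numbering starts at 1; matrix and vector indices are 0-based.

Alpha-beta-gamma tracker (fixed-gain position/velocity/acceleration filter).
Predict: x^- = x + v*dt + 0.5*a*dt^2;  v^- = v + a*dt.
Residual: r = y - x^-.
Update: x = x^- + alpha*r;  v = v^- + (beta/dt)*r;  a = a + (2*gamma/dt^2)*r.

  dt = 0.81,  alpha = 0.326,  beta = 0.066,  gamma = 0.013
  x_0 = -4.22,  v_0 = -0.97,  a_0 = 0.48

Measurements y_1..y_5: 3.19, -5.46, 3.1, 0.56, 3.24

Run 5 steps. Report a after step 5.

step 1: x_pred=-4.8482  r=8.0382  x^+=-2.2278  v^+=0.0738  a^+=0.7985
step 2: x_pred=-1.9061  r=-3.5539  x^+=-3.0646  v^+=0.4310  a^+=0.6577
step 3: x_pred=-2.4998  r=5.5998  x^+=-0.6742  v^+=1.4200  a^+=0.8796
step 4: x_pred=0.7645  r=-0.2045  x^+=0.6979  v^+=2.1158  a^+=0.8715
step 5: x_pred=2.6976  r=0.5424  x^+=2.8744  v^+=2.8660  a^+=0.8930

a_post = 0.8930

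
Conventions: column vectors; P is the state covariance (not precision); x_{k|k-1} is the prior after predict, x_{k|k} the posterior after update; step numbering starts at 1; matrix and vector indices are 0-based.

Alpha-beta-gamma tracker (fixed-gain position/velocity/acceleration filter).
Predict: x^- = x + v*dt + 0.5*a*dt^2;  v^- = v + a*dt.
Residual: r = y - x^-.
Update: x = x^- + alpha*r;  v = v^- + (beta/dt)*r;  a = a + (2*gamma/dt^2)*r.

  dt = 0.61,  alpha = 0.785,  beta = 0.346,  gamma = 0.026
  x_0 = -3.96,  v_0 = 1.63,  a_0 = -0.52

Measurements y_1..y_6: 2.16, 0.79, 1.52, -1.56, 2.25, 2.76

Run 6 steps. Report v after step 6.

step 1: x_pred=-3.0624  r=5.2224  x^+=1.0372  v^+=4.2750  a^+=0.2098
step 2: x_pred=3.6840  r=-2.8940  x^+=1.4122  v^+=2.7615  a^+=-0.1946
step 3: x_pred=3.0605  r=-1.5405  x^+=1.8512  v^+=1.7690  a^+=-0.4099
step 4: x_pred=2.8540  r=-4.4140  x^+=-0.6110  v^+=-0.9847  a^+=-1.0267
step 5: x_pred=-1.4027  r=3.6527  x^+=1.4647  v^+=0.4608  a^+=-0.5163
step 6: x_pred=1.6497  r=1.1103  x^+=2.5213  v^+=0.7756  a^+=-0.3611

v_post = 0.7756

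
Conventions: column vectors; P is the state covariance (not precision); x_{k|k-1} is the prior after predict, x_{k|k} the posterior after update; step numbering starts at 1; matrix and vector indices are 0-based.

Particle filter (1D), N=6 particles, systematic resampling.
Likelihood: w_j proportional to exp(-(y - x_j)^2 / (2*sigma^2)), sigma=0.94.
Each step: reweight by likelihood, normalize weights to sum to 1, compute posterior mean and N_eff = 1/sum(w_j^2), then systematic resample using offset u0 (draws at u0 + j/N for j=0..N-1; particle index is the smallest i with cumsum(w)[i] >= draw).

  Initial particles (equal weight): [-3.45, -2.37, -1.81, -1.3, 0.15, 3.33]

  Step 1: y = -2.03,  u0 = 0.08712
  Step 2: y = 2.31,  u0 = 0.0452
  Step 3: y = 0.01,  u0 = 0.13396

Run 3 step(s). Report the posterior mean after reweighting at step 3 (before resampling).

step 1: w=[0.1052, 0.3084, 0.3204, 0.2436, 0.0224, 0.0000]  mean=-1.9872  Neff=3.7217  idx=[0, 1, 2, 2, 3, 3]
step 2: w=[0.0000, 0.0030, 0.0484, 0.0484, 0.4501, 0.4501]  mean=-1.3525  Neff=2.4393  idx=[2, 4, 4, 4, 5, 5]
step 3: w=[0.0750, 0.1850, 0.1850, 0.1850, 0.1850, 0.1850]  mean=-1.3382  Neff=5.6575  idx=[1, 2, 3, 4, 4, 5]

post_mean = -1.3382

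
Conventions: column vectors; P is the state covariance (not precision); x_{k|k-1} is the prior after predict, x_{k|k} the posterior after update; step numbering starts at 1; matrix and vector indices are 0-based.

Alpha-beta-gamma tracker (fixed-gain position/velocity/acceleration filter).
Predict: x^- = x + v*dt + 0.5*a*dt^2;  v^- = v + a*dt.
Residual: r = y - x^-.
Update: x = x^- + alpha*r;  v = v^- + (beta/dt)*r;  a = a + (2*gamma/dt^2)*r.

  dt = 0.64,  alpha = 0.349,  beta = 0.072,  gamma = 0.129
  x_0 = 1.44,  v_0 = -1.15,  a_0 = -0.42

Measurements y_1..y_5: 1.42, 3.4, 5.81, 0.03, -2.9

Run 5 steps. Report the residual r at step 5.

resid = -8.7472

step 1: x_pred=0.6180  r=0.8020  x^+=0.8979  v^+=-1.3286  a^+=0.0852
step 2: x_pred=0.0650  r=3.3350  x^+=1.2289  v^+=-0.8989  a^+=2.1858
step 3: x_pred=1.1013  r=4.7087  x^+=2.7446  v^+=1.0298  a^+=5.1517
step 4: x_pred=4.4588  r=-4.4288  x^+=2.9131  v^+=3.8286  a^+=2.3621
step 5: x_pred=5.8472  r=-8.7472  x^+=2.7944  v^+=4.3563  a^+=-3.1476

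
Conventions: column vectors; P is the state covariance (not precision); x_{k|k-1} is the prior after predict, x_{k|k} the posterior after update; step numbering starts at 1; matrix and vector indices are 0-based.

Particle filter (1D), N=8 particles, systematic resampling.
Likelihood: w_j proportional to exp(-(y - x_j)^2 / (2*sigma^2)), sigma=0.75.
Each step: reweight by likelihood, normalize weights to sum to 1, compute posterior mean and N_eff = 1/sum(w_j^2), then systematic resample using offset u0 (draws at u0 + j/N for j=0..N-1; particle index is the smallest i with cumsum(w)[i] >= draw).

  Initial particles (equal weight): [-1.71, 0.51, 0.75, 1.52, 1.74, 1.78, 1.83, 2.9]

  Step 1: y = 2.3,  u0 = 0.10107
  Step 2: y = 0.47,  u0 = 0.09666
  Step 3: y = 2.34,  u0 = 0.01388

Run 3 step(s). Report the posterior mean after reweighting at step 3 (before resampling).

post_mean = 1.7332

step 1: w=[0.0000, 0.0151, 0.0307, 0.1513, 0.1966, 0.2043, 0.2135, 0.1886]  mean=1.9040  Neff=5.3885  idx=[3, 4, 4, 5, 6, 6, 7, 7]
step 2: w=[0.2559, 0.1626, 0.1626, 0.1483, 0.1317, 0.1317, 0.0036, 0.0036]  mean=1.7217  Neff=5.7117  idx=[0, 0, 1, 2, 3, 3, 4, 5]
step 3: w=[0.0973, 0.0973, 0.1285, 0.1285, 0.1339, 0.1339, 0.1404, 0.1404]  mean=1.7332  Neff=7.8624  idx=[0, 1, 2, 3, 4, 5, 6, 7]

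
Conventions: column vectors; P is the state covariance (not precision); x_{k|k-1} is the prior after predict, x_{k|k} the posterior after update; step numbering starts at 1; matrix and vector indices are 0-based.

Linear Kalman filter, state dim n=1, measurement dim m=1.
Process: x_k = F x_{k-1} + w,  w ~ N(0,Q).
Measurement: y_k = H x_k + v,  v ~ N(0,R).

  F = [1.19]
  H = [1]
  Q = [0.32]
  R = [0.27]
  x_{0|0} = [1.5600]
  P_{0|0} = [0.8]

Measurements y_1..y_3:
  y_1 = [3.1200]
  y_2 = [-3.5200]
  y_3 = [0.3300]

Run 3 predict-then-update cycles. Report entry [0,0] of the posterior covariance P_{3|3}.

step 1: x^-=[1.8564]  P^-=[1.4529]  S=[1.7229]  K=[0.8433]  nu=[1.2636]  x^+=[2.9220]  P^+=[0.2277]
step 2: x^-=[3.4772]  P^-=[0.6424]  S=[0.9124]  K=[0.7041]  nu=[-6.9972]  x^+=[-1.4494]  P^+=[0.1901]
step 3: x^-=[-1.7248]  P^-=[0.5892]  S=[0.8592]  K=[0.6858]  nu=[2.0548]  x^+=[-0.3157]  P^+=[0.1852]

P_post[0,0] = 0.1852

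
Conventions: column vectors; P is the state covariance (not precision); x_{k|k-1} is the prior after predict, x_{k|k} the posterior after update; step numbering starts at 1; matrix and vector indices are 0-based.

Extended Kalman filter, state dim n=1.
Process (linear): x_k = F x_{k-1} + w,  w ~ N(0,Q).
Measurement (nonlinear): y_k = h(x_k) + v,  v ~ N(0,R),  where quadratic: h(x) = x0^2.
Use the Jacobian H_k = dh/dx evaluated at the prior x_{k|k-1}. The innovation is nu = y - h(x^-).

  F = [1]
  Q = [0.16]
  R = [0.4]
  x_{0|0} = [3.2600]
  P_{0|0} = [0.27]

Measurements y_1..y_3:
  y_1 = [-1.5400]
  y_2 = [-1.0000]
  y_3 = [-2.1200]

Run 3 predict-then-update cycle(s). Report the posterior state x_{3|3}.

step 1: x^-=[3.2600]  P^-=[0.4300]  H_jac=[6.5200]  S=[18.6795]  K=[0.1501]  nu=[-12.1676]  x^+=[1.4338]  P^+=[0.0092]
step 2: x^-=[1.4338]  P^-=[0.1692]  H_jac=[2.8675]  S=[1.7914]  K=[0.2709]  nu=[-3.0557]  x^+=[0.6061]  P^+=[0.0378]
step 3: x^-=[0.6061]  P^-=[0.1978]  H_jac=[1.2122]  S=[0.6906]  K=[0.3472]  nu=[-2.4874]  x^+=[-0.2574]  P^+=[0.1146]

x_post = [-0.2574]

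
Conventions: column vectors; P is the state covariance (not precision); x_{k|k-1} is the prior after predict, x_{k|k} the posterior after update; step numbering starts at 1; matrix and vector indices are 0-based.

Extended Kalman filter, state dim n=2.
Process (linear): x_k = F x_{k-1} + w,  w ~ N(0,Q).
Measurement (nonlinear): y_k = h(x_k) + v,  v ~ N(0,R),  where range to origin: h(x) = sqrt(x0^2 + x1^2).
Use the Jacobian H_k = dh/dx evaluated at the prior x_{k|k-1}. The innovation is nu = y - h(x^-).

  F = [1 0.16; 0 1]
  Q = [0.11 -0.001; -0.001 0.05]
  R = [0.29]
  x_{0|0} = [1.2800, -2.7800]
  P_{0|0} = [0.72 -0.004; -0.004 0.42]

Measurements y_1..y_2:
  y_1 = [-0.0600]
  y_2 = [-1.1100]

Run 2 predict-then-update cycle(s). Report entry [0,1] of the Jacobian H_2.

H_jac[0,1] = -0.9989

step 1: x^-=[0.8352, -2.7800]  P^-=[0.8395 0.0622; 0.0622 0.4700]  H_jac=[0.2877 -0.9577]  S=[0.7563]  K=[0.2406; -0.5715]  nu=[-2.9628]  x^+=[0.1224, -1.0868]  P^+=[0.7957 0.1662; 0.1662 0.2230]
step 2: x^-=[-0.0515, -1.0868]  P^-=[0.9646 0.2009; 0.2009 0.2730]  H_jac=[-0.0474 -0.9989]  S=[0.5835]  K=[-0.4221; -0.4836]  nu=[-2.1980]  x^+=[0.8763, -0.0239]  P^+=[0.8606 0.0818; 0.0818 0.1365]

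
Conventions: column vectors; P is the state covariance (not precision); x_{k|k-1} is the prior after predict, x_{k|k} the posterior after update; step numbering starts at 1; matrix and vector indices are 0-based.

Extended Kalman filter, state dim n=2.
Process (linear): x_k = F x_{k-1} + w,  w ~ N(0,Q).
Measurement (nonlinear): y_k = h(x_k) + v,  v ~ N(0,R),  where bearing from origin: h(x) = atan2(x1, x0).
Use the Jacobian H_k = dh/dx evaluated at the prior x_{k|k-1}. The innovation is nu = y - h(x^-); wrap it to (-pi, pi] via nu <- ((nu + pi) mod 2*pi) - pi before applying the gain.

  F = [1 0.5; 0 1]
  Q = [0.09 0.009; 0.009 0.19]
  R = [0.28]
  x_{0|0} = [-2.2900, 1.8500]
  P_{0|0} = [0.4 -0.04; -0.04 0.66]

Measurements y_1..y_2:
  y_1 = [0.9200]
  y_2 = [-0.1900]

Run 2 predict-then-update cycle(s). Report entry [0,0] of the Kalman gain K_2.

step 1: x^-=[-1.3650, 1.8500]  P^-=[0.6150 0.2990; 0.2990 0.8500]  H_jac=[-0.3500 -0.2582]  S=[0.4661]  K=[-0.6275; -0.6955]  nu=[-1.2865]  x^+=[-0.5577, 2.7447]  P^+=[0.4315 0.0956; 0.0956 0.6245]
step 2: x^-=[0.8146, 2.7447]  P^-=[0.7732 0.4169; 0.4169 0.8145]  H_jac=[-0.3348 0.0994]  S=[0.3470]  K=[-0.6267; -0.1690]  nu=[-1.4723]  x^+=[1.7374, 2.9935]  P^+=[0.6369 0.3801; 0.3801 0.8046]

K[0,0] = -0.6267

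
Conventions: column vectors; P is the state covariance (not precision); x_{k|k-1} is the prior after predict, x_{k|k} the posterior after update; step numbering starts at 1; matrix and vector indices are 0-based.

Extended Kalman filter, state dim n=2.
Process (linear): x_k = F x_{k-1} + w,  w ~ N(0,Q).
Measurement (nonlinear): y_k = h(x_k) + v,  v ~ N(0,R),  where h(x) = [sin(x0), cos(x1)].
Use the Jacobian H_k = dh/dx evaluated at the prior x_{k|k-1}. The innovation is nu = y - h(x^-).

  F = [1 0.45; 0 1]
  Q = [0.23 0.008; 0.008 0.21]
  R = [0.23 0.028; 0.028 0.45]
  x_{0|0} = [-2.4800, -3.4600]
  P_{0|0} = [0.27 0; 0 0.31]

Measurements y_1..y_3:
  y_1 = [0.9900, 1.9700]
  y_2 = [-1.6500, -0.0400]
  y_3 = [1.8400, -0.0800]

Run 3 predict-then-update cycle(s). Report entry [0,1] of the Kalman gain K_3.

step 1: x^-=[-4.0370, -3.4600]  P^-=[0.5628 0.1475; 0.1475 0.5200]  H_jac=[-0.6252 0.0000; 0.0000 -0.3131]  S=[0.4500 0.0569; 0.0569 0.5010]  K=[-0.7815 -0.0035; -0.1663 -0.3061]  nu=[0.2095, 2.9197]  x^+=[-4.2109, -4.3885]  P^+=[0.2877 0.0749; 0.0749 0.4548]
step 2: x^-=[-6.1857, -4.3885]  P^-=[0.6771 0.2875; 0.2875 0.6648]  H_jac=[0.9952 0.0000; 0.0000 -0.9480]  S=[0.9007 -0.2433; -0.2433 1.0475]  K=[0.7233 -0.0922; 0.1656 -0.5632]  nu=[-1.7474, 0.2783]  x^+=[-7.4752, -4.8346]  P^+=[0.1646 0.0224; 0.0224 0.2625]
step 3: x^-=[-9.6507, -4.8346]  P^-=[0.4679 0.1485; 0.1485 0.4725]  H_jac=[-0.9746 0.0000; 0.0000 -0.9925]  S=[0.6744 0.1717; 0.1717 0.9154]  K=[-0.6670 -0.0360; -0.0885 -0.4957]  nu=[1.6160, -0.2019]  x^+=[-10.7213, -4.8775]  P^+=[0.1584 0.0351; 0.0351 0.2272]

K[0,1] = -0.0360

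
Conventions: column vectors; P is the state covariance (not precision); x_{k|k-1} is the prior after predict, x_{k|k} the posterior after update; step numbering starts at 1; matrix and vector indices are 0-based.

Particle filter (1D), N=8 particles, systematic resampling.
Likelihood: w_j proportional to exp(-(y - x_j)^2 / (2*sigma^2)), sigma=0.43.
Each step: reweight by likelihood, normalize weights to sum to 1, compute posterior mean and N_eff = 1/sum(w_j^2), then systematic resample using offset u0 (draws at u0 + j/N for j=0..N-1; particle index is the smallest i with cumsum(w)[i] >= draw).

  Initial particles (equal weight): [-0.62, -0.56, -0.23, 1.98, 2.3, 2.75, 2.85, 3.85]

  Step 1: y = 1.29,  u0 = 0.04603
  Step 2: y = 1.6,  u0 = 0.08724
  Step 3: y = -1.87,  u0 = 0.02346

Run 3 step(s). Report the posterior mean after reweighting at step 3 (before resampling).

step 1: w=[0.0002, 0.0003, 0.0056, 0.7977, 0.1832, 0.0091, 0.0040, 0.0000]  mean=2.0356  Neff=1.4925  idx=[3, 3, 3, 3, 3, 3, 3, 4]
step 2: w=[0.1353, 0.1353, 0.1353, 0.1353, 0.1353, 0.1353, 0.1353, 0.0531]  mean=1.9970  Neff=7.6392  idx=[0, 1, 2, 3, 4, 5, 6, 7]
step 3: w=[0.1428, 0.1428, 0.1428, 0.1428, 0.1428, 0.1428, 0.1428, 0.0001]  mean=1.9800  Neff=7.0019  idx=[0, 1, 1, 2, 3, 4, 5, 6]

post_mean = 1.9800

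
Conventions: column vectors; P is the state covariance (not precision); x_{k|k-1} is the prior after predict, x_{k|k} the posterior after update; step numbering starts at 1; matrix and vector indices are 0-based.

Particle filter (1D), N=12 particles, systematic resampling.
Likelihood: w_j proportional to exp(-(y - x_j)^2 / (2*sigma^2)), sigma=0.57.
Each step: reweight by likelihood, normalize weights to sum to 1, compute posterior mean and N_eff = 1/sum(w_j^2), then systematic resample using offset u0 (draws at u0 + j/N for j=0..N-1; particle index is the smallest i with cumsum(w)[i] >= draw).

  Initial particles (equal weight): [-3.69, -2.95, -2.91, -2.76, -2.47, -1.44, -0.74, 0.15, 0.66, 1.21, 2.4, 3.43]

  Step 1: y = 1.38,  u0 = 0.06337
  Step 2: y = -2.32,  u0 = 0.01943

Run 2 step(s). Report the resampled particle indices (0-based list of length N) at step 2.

step 1: w=[0.0000, 0.0000, 0.0000, 0.0000, 0.0000, 0.0000, 0.0006, 0.0570, 0.2636, 0.5598, 0.1180, 0.0009]  mean=1.1459  Neff=2.4995  idx=[8, 8, 8, 8, 9, 9, 9, 9, 9, 9, 10, 10]
step 2: w=[0.2485, 0.2485, 0.2485, 0.2485, 0.0010, 0.0010, 0.0010, 0.0010, 0.0010, 0.0010, 0.0000, 0.0000]  mean=0.6633  Neff=4.0486  idx=[0, 0, 0, 1, 1, 1, 2, 2, 2, 3, 3, 3]

resampled_idx = [0, 0, 0, 1, 1, 1, 2, 2, 2, 3, 3, 3]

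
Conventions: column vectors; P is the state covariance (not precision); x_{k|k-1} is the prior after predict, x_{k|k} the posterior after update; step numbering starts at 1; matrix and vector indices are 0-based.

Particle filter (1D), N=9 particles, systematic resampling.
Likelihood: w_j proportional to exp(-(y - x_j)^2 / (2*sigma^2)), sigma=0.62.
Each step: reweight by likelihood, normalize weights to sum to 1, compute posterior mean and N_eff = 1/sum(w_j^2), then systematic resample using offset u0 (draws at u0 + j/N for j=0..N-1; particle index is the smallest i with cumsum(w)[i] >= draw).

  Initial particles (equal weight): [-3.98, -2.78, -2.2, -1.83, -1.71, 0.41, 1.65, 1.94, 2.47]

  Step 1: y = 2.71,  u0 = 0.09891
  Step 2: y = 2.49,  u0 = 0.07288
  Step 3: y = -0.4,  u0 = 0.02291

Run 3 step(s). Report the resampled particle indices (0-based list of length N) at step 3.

resampled_idx = [0, 0, 0, 0, 1, 1, 1, 1, 1]

step 1: w=[0.0000, 0.0000, 0.0000, 0.0000, 0.0000, 0.0006, 0.1429, 0.2849, 0.5716]  mean=2.2006  Neff=2.3348  idx=[6, 7, 7, 8, 8, 8, 8, 8, 8]
step 2: w=[0.0516, 0.0871, 0.0871, 0.1290, 0.1290, 0.1290, 0.1290, 0.1290, 0.1290]  mean=2.3354  Neff=8.4935  idx=[1, 2, 3, 4, 5, 6, 6, 7, 8]
step 3: w=[0.4560, 0.4560, 0.0126, 0.0126, 0.0126, 0.0126, 0.0126, 0.0126, 0.0126]  mean=1.9866  Neff=2.3979  idx=[0, 0, 0, 0, 1, 1, 1, 1, 1]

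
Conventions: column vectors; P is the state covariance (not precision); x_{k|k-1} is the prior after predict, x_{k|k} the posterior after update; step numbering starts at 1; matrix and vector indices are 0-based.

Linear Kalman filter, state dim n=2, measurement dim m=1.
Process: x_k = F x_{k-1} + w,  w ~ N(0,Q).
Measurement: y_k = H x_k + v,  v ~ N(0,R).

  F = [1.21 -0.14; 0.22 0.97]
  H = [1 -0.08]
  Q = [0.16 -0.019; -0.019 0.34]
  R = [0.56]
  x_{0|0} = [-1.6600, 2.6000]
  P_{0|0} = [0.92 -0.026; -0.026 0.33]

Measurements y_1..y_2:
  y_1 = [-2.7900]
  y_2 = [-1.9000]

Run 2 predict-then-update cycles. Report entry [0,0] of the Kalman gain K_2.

step 1: x^-=[-2.3726, 2.1568]  P^-=[1.5222 0.1514; 0.1514 0.6839]  S=[2.0624]  K=[0.7322; 0.0469]  nu=[-0.2449]  x^+=[-2.5519, 2.1453]  P^+=[0.4165 0.0806; 0.0806 0.6794]
step 2: x^-=[-3.3881, 1.5195]  P^-=[0.7558 0.0917; 0.0917 1.0338]  S=[1.3077]  K=[0.5723; 0.0069]  nu=[1.6097]  x^+=[-2.4669, 1.5307]  P^+=[0.3274 0.0866; 0.0866 1.0337]

K[0,0] = 0.5723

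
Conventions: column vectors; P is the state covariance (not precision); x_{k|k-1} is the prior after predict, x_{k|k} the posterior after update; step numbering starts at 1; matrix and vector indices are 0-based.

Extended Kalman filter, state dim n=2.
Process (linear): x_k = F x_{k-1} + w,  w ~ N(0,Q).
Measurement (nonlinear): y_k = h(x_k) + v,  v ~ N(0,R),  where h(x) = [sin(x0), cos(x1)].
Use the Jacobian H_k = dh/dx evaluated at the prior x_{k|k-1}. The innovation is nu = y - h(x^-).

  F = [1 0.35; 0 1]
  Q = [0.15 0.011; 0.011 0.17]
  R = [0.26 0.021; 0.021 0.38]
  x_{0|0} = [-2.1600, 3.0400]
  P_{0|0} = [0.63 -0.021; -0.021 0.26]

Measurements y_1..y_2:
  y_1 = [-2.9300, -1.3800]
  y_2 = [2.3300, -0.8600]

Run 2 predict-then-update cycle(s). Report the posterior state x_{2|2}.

step 1: x^-=[-1.0960, 3.0400]  P^-=[0.7972 0.0810; 0.0810 0.4300]  H_jac=[0.4572 0.0000; 0.0000 -0.1014]  S=[0.4266 0.0172; 0.0172 0.3844]  K=[0.8567 -0.0598; 0.0916 -0.1175]  nu=[-2.0406, -0.3852]  x^+=[-2.8211, 2.8984]  P^+=[0.4845 0.0467; 0.0467 0.4215]
step 2: x^-=[-1.8066, 2.8984]  P^-=[0.7188 0.2052; 0.2052 0.5915]  H_jac=[-0.2337 0.0000; 0.0000 -0.2408]  S=[0.2992 0.0325; 0.0325 0.4143]  K=[-0.5530 -0.0758; -0.1239 -0.3340]  nu=[3.3023, 0.1106]  x^+=[-3.6412, 2.4524]  P^+=[0.6221 0.1679; 0.1679 0.5380]

x_post = [-3.6412, 2.4524]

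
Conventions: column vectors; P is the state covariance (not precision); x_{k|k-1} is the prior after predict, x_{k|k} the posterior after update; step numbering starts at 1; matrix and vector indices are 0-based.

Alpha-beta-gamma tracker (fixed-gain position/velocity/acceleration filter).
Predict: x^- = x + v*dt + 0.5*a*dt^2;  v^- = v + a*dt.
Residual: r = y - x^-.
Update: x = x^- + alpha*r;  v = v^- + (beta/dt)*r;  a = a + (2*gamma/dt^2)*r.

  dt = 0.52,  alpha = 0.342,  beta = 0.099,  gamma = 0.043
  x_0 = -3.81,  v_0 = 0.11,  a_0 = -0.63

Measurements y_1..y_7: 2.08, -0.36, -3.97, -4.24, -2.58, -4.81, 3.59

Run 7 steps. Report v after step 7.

step 1: x_pred=-3.8380  r=5.9180  x^+=-1.8140  v^+=0.9091  a^+=1.2522
step 2: x_pred=-1.1720  r=0.8120  x^+=-0.8943  v^+=1.7148  a^+=1.5105
step 3: x_pred=0.2016  r=-4.1716  x^+=-1.2251  v^+=1.7060  a^+=0.1837
step 4: x_pred=-0.3131  r=-3.9269  x^+=-1.6561  v^+=1.0539  a^+=-1.0653
step 5: x_pred=-1.2521  r=-1.3279  x^+=-1.7062  v^+=0.2472  a^+=-1.4876
step 6: x_pred=-1.7788  r=-3.0312  x^+=-2.8155  v^+=-1.1035  a^+=-2.4517
step 7: x_pred=-3.7207  r=7.3107  x^+=-1.2205  v^+=-0.9865  a^+=-0.1265

v_post = -0.9865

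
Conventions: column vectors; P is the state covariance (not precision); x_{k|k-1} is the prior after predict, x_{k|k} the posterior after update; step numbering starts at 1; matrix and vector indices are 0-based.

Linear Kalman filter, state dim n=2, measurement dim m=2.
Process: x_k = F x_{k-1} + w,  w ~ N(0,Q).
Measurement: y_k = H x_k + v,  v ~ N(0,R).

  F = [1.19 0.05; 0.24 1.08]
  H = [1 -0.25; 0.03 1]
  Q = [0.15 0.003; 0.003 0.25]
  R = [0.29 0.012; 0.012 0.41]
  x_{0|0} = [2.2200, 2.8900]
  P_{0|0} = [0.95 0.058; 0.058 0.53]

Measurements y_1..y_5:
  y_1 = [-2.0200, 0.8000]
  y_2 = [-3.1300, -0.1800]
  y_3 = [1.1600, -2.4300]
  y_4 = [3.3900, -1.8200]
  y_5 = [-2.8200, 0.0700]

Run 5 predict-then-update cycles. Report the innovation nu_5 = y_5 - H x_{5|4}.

innov = [-4.5373, 1.7392]

step 1: x^-=[2.7863, 3.6540]  P^-=[1.5035 0.3782; 0.3782 0.9530]  S=[1.6640 0.1942; 0.1942 1.3870]  K=[0.8246 0.1897; 0.0030 0.6948]  nu=[-3.8928, -2.9376]  x^+=[-0.9810, 1.6012]  P^+=[0.2614 0.0798; 0.0798 0.2825]
step 2: x^-=[-1.0874, 1.4938]  P^-=[0.5303 0.1965; 0.1965 0.6360]  S=[0.7618 0.0639; 0.0639 1.0582]  K=[0.6179 0.1634; -0.0017 0.6066]  nu=[-1.6692, -1.6412]  x^+=[-2.3869, 0.5010]  P^+=[0.1983 0.0684; 0.0684 0.2467]
step 3: x^-=[-2.8154, -0.0317]  P^-=[0.4395 0.1617; 0.1617 0.5846]  S=[0.6852 0.0396; 0.0396 1.0047]  K=[0.5737 0.1515; -0.0111 0.5871]  nu=[3.9675, -2.3138]  x^+=[-0.8898, -1.4345]  P^+=[0.1841 0.0635; 0.0635 0.2387]
step 4: x^-=[-1.1306, -1.7628]  P^-=[0.4188 0.1508; 0.1508 0.5719]  S=[0.6691 0.0313; 0.0313 0.9913]  K=[0.5627 0.1471; -0.0155 0.5820]  nu=[4.0799, -0.0233]  x^+=[1.1616, -1.8395]  P^+=[0.1803 0.0616; 0.0616 0.2366]
step 5: x^-=[1.2903, -1.7079]  P^-=[0.4133 0.1472; 0.1472 0.5683]  S=[0.6652 0.0285; 0.0285 0.9875]  K=[0.5598 0.1455; -0.0171 0.5804]  nu=[-4.5373, 1.7392]  x^+=[-0.9964, -0.6210]  P^+=[0.1793 0.0610; 0.0610 0.2359]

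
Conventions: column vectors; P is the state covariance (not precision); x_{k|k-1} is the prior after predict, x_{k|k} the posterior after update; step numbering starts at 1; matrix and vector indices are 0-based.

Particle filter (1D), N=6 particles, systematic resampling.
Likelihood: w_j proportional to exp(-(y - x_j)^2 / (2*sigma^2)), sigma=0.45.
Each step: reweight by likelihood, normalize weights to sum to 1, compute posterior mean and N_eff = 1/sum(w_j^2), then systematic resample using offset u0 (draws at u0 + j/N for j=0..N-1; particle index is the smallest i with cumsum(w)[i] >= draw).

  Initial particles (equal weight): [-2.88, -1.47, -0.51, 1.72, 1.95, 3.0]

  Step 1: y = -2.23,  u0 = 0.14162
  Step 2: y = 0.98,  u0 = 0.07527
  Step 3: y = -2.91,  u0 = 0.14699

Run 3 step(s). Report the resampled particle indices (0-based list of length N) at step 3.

resampled_idx = [0, 1, 2, 3, 4, 5]

step 1: w=[0.5939, 0.4050, 0.0011, 0.0000, 0.0000, 0.0000]  mean=-2.3063  Neff=1.9353  idx=[0, 0, 0, 1, 1, 1]
step 2: w=[0.0000, 0.0000, 0.0000, 0.3333, 0.3333, 0.3333]  mean=-1.4700  Neff=3.0000  idx=[3, 3, 4, 4, 5, 5]
step 3: w=[0.1667, 0.1667, 0.1667, 0.1667, 0.1667, 0.1667]  mean=-1.4700  Neff=6.0000  idx=[0, 1, 2, 3, 4, 5]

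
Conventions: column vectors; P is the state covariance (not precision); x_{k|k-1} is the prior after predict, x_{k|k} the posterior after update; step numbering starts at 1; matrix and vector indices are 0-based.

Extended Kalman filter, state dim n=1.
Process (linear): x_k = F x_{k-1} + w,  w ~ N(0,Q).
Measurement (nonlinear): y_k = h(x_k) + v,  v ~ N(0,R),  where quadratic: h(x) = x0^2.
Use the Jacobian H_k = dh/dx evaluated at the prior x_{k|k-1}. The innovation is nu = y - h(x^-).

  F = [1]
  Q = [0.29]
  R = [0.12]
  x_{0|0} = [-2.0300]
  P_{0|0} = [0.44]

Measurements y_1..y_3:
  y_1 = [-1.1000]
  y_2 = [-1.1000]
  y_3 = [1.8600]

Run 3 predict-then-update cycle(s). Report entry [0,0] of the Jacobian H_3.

step 1: x^-=[-2.0300]  P^-=[0.7300]  H_jac=[-4.0600]  S=[12.1530]  K=[-0.2439]  nu=[-5.2209]  x^+=[-0.7568]  P^+=[0.0072]
step 2: x^-=[-0.7568]  P^-=[0.2972]  H_jac=[-1.5135]  S=[0.8008]  K=[-0.5617]  nu=[-1.6727]  x^+=[0.1828]  P^+=[0.0445]
step 3: x^-=[0.1828]  P^-=[0.3345]  H_jac=[0.3656]  S=[0.1647]  K=[0.7425]  nu=[1.8266]  x^+=[1.5391]  P^+=[0.2437]

H_jac[0,0] = 0.3656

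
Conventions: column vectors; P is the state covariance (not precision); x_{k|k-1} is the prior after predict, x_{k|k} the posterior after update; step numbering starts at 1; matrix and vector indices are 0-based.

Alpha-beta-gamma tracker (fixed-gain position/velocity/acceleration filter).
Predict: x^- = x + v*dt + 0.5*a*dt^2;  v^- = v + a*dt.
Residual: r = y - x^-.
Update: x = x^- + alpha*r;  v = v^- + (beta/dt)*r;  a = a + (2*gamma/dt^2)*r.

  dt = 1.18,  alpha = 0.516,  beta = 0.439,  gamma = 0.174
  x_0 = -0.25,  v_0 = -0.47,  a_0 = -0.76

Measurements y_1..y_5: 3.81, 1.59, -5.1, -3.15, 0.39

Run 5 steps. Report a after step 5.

step 1: x_pred=-1.3337  r=5.1437  x^+=1.3204  v^+=0.5468  a^+=0.5256
step 2: x_pred=2.3316  r=-0.7416  x^+=1.9489  v^+=0.8911  a^+=0.3402
step 3: x_pred=3.2373  r=-8.3373  x^+=-1.0648  v^+=-1.8092  a^+=-1.7435
step 4: x_pred=-4.4135  r=1.2635  x^+=-3.7615  v^+=-3.3965  a^+=-1.4277
step 5: x_pred=-8.7634  r=9.1534  x^+=-4.0402  v^+=-1.6759  a^+=0.8599

a_post = 0.8599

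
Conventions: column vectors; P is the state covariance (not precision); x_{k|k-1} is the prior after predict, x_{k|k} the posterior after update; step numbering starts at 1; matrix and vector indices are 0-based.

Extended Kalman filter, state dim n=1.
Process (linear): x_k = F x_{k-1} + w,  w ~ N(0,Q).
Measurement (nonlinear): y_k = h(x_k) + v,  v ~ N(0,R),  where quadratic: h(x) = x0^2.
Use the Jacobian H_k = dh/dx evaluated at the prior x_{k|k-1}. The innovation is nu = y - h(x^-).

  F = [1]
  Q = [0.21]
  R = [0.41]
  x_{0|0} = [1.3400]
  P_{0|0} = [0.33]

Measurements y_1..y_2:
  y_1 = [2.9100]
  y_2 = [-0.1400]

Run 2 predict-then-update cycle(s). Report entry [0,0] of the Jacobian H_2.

H_jac[0,0] = 3.4321

step 1: x^-=[1.3400]  P^-=[0.5400]  H_jac=[2.6800]  S=[4.2885]  K=[0.3375]  nu=[1.1144]  x^+=[1.7161]  P^+=[0.0516]
step 2: x^-=[1.7161]  P^-=[0.2616]  H_jac=[3.4321]  S=[3.4918]  K=[0.2572]  nu=[-3.0849]  x^+=[0.9228]  P^+=[0.0307]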